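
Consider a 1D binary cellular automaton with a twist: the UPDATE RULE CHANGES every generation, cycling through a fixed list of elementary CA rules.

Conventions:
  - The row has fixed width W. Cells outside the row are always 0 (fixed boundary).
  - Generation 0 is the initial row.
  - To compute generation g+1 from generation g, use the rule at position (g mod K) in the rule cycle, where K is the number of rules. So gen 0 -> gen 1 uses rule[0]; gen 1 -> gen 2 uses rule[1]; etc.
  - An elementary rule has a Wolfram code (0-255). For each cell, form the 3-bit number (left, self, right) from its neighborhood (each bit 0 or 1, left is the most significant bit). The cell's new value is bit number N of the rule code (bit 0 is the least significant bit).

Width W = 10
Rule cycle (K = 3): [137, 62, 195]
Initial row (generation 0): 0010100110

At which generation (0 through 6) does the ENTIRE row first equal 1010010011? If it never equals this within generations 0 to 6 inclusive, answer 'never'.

Answer: never

Derivation:
Gen 0: 0010100110
Gen 1 (rule 137): 1000000100
Gen 2 (rule 62): 1100001110
Gen 3 (rule 195): 0101110110
Gen 4 (rule 137): 0001100100
Gen 5 (rule 62): 0011011110
Gen 6 (rule 195): 1101001110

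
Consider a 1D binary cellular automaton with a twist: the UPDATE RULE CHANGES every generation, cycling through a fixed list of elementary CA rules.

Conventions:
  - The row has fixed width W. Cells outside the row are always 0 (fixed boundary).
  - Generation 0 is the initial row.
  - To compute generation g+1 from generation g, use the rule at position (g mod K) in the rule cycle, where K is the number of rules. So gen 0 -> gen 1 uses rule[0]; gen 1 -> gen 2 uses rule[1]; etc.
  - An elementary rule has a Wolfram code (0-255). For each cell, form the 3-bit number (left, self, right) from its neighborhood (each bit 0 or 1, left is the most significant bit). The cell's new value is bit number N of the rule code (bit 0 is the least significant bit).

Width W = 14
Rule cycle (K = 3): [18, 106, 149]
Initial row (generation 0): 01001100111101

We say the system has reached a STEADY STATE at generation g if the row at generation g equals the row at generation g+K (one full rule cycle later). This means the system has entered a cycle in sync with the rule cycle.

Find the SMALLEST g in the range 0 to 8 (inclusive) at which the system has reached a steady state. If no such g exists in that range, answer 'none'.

Answer: 7

Derivation:
Gen 0: 01001100111101
Gen 1 (rule 18): 10110011000000
Gen 2 (rule 106): 01110111000000
Gen 3 (rule 149): 00100010111111
Gen 4 (rule 18): 01010100000000
Gen 5 (rule 106): 10101000000000
Gen 6 (rule 149): 10101111111111
Gen 7 (rule 18): 00000000000000
Gen 8 (rule 106): 00000000000000
Gen 9 (rule 149): 11111111111111
Gen 10 (rule 18): 00000000000000
Gen 11 (rule 106): 00000000000000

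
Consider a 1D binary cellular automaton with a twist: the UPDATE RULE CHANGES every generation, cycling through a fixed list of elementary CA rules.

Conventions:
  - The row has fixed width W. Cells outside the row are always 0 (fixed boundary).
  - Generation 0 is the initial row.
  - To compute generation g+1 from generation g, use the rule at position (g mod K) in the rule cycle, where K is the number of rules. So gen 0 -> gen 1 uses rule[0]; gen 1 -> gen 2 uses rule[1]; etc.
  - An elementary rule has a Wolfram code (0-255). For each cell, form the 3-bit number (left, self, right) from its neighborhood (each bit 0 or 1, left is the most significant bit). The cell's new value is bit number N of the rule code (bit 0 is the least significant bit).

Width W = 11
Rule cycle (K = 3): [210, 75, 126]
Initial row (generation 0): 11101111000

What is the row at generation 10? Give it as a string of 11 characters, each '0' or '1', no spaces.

Answer: 00011111110

Derivation:
Gen 0: 11101111000
Gen 1 (rule 210): 01100111100
Gen 2 (rule 75): 11101100101
Gen 3 (rule 126): 10111111111
Gen 4 (rule 210): 00011111111
Gen 5 (rule 75): 11110000001
Gen 6 (rule 126): 10011000011
Gen 7 (rule 210): 01101100101
Gen 8 (rule 75): 11101101000
Gen 9 (rule 126): 10111111100
Gen 10 (rule 210): 00011111110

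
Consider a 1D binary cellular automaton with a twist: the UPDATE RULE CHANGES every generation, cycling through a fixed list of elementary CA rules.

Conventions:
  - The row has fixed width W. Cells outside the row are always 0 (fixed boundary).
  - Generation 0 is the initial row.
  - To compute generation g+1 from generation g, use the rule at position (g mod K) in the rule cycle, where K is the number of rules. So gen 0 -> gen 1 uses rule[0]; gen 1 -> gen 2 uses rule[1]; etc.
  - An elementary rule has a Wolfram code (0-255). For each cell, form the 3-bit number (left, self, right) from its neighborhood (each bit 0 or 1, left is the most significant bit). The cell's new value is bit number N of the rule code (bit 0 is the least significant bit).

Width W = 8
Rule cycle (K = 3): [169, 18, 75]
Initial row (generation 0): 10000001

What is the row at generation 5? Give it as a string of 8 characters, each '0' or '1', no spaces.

Answer: 00100110

Derivation:
Gen 0: 10000001
Gen 1 (rule 169): 00111100
Gen 2 (rule 18): 01000010
Gen 3 (rule 75): 10011100
Gen 4 (rule 169): 00011001
Gen 5 (rule 18): 00100110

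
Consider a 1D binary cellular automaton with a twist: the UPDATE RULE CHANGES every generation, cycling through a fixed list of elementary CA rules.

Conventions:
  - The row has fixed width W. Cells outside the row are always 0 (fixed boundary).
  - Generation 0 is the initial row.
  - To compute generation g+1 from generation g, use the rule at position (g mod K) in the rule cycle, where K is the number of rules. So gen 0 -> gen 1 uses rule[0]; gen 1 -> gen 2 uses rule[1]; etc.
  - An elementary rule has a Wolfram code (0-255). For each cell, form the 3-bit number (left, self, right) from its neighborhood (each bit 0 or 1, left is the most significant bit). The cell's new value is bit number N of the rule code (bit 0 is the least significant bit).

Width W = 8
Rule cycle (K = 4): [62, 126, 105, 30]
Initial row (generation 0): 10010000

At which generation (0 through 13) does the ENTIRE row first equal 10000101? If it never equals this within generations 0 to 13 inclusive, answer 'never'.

Answer: never

Derivation:
Gen 0: 10010000
Gen 1 (rule 62): 11111000
Gen 2 (rule 126): 10001100
Gen 3 (rule 105): 00101101
Gen 4 (rule 30): 01101001
Gen 5 (rule 62): 11011111
Gen 6 (rule 126): 11110001
Gen 7 (rule 105): 10010100
Gen 8 (rule 30): 11110110
Gen 9 (rule 62): 10001101
Gen 10 (rule 126): 11011111
Gen 11 (rule 105): 11110001
Gen 12 (rule 30): 10001011
Gen 13 (rule 62): 11011110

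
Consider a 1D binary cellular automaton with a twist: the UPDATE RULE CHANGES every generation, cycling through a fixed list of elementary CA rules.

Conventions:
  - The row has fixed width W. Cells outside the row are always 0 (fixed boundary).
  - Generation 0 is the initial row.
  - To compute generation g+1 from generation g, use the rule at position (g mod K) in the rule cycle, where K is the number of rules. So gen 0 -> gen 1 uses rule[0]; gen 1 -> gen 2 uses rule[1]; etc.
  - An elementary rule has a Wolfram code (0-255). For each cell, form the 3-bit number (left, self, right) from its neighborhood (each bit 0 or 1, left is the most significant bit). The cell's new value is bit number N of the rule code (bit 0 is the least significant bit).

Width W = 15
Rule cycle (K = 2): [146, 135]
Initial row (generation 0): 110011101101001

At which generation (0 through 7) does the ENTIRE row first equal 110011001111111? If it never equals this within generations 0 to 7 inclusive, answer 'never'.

Answer: never

Derivation:
Gen 0: 110011101101001
Gen 1 (rule 146): 001101000000110
Gen 2 (rule 135): 110001011111000
Gen 3 (rule 146): 001010001110100
Gen 4 (rule 135): 111010110100101
Gen 5 (rule 146): 010000000011000
Gen 6 (rule 135): 110111111100011
Gen 7 (rule 146): 000011111010100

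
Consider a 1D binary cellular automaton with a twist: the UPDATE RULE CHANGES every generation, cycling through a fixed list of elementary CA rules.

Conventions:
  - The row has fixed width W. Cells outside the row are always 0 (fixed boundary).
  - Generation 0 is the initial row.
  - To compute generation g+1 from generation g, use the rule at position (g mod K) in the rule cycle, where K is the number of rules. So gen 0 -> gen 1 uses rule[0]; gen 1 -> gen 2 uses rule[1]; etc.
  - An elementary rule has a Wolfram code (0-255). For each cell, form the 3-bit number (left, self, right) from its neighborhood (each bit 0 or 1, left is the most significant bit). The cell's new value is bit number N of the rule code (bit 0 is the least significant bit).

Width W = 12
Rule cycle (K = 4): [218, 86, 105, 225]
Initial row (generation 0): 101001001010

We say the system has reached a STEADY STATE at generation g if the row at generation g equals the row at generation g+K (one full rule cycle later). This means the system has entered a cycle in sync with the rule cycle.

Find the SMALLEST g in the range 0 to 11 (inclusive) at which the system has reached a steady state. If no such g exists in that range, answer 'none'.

Gen 0: 101001001010
Gen 1 (rule 218): 000110110001
Gen 2 (rule 86): 001010011011
Gen 3 (rule 105): 100100011111
Gen 4 (rule 225): 000001001111
Gen 5 (rule 218): 000010111111
Gen 6 (rule 86): 000110000001
Gen 7 (rule 105): 110110111100
Gen 8 (rule 225): 011011011101
Gen 9 (rule 218): 111011011100
Gen 10 (rule 86): 001001000110
Gen 11 (rule 105): 100000010110
Gen 12 (rule 225): 001111001010
Gen 13 (rule 218): 011111110001
Gen 14 (rule 86): 100000011011
Gen 15 (rule 105): 001111011111

Answer: none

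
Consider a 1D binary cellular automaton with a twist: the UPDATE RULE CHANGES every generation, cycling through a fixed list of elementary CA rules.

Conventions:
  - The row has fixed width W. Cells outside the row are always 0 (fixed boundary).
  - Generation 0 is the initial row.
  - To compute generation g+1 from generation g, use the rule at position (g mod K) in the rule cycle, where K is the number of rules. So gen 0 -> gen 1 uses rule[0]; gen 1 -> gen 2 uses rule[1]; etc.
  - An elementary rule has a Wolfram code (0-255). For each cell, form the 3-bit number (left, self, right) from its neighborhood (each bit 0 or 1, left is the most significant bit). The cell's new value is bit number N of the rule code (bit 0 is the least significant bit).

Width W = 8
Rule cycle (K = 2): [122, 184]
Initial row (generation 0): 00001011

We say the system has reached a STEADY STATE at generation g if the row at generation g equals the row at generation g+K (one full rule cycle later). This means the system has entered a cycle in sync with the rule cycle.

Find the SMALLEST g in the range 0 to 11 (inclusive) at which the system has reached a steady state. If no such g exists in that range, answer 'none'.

Answer: 8

Derivation:
Gen 0: 00001011
Gen 1 (rule 122): 00010111
Gen 2 (rule 184): 00001110
Gen 3 (rule 122): 00011011
Gen 4 (rule 184): 00010110
Gen 5 (rule 122): 00101111
Gen 6 (rule 184): 00011110
Gen 7 (rule 122): 00110011
Gen 8 (rule 184): 00101010
Gen 9 (rule 122): 01010101
Gen 10 (rule 184): 00101010
Gen 11 (rule 122): 01010101
Gen 12 (rule 184): 00101010
Gen 13 (rule 122): 01010101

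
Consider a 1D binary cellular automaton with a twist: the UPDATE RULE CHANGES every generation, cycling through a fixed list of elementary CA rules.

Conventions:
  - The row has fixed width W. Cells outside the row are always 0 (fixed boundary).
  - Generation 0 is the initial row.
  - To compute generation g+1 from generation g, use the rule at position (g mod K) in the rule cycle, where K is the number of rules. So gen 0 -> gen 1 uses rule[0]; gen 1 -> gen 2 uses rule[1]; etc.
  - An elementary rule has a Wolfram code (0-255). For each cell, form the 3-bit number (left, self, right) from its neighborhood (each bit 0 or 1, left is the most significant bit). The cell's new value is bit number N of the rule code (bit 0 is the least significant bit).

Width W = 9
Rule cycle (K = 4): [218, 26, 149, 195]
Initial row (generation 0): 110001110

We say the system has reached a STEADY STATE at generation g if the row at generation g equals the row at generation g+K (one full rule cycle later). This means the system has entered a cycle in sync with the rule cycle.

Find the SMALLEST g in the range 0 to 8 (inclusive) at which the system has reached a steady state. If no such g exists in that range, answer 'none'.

Gen 0: 110001110
Gen 1 (rule 218): 111011111
Gen 2 (rule 26): 100010000
Gen 3 (rule 149): 111011111
Gen 4 (rule 195): 011001111
Gen 5 (rule 218): 111111111
Gen 6 (rule 26): 100000000
Gen 7 (rule 149): 111111111
Gen 8 (rule 195): 011111111
Gen 9 (rule 218): 111111111
Gen 10 (rule 26): 100000000
Gen 11 (rule 149): 111111111
Gen 12 (rule 195): 011111111

Answer: 5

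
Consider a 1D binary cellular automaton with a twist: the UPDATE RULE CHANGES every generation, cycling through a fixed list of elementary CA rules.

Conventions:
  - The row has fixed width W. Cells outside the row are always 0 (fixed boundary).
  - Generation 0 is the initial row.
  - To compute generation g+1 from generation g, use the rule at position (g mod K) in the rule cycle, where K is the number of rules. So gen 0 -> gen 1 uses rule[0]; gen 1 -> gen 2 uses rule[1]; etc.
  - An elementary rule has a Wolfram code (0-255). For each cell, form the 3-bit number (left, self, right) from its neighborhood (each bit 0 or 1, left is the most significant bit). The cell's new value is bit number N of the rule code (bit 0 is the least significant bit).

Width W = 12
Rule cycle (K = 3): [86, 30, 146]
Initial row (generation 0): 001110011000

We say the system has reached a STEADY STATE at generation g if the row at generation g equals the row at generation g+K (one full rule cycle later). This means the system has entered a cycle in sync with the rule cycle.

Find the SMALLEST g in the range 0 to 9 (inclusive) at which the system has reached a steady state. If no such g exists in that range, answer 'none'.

Answer: 9

Derivation:
Gen 0: 001110011000
Gen 1 (rule 86): 010011101100
Gen 2 (rule 30): 111110001010
Gen 3 (rule 146): 011101010001
Gen 4 (rule 86): 100101011011
Gen 5 (rule 30): 111101010010
Gen 6 (rule 146): 011000001101
Gen 7 (rule 86): 101100010101
Gen 8 (rule 30): 101010110101
Gen 9 (rule 146): 000000000000
Gen 10 (rule 86): 000000000000
Gen 11 (rule 30): 000000000000
Gen 12 (rule 146): 000000000000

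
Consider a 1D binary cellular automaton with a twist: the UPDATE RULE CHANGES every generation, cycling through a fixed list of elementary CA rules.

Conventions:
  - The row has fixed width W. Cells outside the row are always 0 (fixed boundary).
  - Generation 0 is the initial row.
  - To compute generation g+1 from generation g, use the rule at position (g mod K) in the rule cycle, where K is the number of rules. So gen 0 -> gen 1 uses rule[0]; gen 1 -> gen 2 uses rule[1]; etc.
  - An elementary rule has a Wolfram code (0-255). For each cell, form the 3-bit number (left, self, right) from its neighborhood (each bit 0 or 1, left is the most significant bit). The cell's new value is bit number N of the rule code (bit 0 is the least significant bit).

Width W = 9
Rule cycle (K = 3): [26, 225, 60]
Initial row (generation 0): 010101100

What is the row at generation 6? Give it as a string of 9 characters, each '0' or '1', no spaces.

Gen 0: 010101100
Gen 1 (rule 26): 100001010
Gen 2 (rule 225): 001100100
Gen 3 (rule 60): 001010110
Gen 4 (rule 26): 010000101
Gen 5 (rule 225): 000110010
Gen 6 (rule 60): 000101011

Answer: 000101011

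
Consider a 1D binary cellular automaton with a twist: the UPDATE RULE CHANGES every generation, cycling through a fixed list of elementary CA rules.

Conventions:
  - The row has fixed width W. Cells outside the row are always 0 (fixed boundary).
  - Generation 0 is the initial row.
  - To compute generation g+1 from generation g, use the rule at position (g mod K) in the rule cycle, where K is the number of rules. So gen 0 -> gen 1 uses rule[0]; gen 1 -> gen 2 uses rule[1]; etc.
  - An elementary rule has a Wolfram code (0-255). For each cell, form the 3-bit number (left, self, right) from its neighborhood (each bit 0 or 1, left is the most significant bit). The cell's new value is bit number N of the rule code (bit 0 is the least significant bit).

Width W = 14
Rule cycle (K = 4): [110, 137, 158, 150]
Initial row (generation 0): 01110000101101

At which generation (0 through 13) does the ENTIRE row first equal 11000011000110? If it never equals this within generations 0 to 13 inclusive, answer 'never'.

Gen 0: 01110000101101
Gen 1 (rule 110): 11010001111111
Gen 2 (rule 137): 10000101111110
Gen 3 (rule 158): 11001101111101
Gen 4 (rule 150): 00110000111001
Gen 5 (rule 110): 01110001101011
Gen 6 (rule 137): 01100101000010
Gen 7 (rule 158): 11011101100111
Gen 8 (rule 150): 00001000011010
Gen 9 (rule 110): 00011000111110
Gen 10 (rule 137): 11010010111100
Gen 11 (rule 158): 10011110111010
Gen 12 (rule 150): 11101100010011
Gen 13 (rule 110): 10111100110111

Answer: never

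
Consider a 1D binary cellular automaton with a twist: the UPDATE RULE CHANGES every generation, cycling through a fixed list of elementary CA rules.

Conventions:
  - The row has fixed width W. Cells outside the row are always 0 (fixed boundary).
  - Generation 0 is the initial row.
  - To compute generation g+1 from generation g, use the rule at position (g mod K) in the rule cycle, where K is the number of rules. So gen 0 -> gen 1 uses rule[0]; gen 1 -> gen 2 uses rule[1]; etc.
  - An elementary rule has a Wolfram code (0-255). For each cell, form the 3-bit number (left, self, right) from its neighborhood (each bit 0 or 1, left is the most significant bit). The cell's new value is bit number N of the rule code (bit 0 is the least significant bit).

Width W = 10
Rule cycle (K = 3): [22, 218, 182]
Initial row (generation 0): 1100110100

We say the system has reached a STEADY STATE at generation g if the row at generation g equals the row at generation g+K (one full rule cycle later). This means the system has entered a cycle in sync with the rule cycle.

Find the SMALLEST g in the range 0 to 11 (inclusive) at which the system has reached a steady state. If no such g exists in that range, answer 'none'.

Gen 0: 1100110100
Gen 1 (rule 22): 0011000110
Gen 2 (rule 218): 0111101111
Gen 3 (rule 182): 1011010110
Gen 4 (rule 22): 1000010001
Gen 5 (rule 218): 0100101010
Gen 6 (rule 182): 1111111111
Gen 7 (rule 22): 0000000000
Gen 8 (rule 218): 0000000000
Gen 9 (rule 182): 0000000000
Gen 10 (rule 22): 0000000000
Gen 11 (rule 218): 0000000000
Gen 12 (rule 182): 0000000000
Gen 13 (rule 22): 0000000000
Gen 14 (rule 218): 0000000000

Answer: 7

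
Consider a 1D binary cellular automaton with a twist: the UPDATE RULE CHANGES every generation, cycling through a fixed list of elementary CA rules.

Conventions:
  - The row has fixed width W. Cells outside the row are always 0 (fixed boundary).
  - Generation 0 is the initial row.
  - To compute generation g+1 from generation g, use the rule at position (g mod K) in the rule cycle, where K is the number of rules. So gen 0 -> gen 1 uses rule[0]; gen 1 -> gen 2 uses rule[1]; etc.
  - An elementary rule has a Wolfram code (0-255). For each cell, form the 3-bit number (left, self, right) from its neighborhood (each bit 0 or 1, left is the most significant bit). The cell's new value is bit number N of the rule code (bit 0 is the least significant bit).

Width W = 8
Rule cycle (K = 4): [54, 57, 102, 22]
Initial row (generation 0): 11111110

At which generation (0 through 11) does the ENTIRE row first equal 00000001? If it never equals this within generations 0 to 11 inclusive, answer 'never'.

Answer: 1

Derivation:
Gen 0: 11111110
Gen 1 (rule 54): 00000001
Gen 2 (rule 57): 11111100
Gen 3 (rule 102): 00000100
Gen 4 (rule 22): 00001110
Gen 5 (rule 54): 00010001
Gen 6 (rule 57): 11001100
Gen 7 (rule 102): 01010100
Gen 8 (rule 22): 11010110
Gen 9 (rule 54): 00111001
Gen 10 (rule 57): 10100100
Gen 11 (rule 102): 11101100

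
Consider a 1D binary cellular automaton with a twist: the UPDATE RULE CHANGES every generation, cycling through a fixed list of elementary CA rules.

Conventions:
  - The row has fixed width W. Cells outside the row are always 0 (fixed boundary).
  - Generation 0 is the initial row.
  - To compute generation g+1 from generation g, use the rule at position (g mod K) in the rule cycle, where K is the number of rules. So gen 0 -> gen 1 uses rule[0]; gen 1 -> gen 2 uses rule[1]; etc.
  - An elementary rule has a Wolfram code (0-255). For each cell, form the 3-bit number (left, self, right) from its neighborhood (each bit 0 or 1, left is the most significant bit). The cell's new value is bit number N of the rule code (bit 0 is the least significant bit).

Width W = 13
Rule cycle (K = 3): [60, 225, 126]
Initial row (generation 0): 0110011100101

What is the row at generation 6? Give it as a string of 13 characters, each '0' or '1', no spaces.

Answer: 0011111111101

Derivation:
Gen 0: 0110011100101
Gen 1 (rule 60): 0101010010111
Gen 2 (rule 225): 0010100001011
Gen 3 (rule 126): 0111110011111
Gen 4 (rule 60): 0100001010000
Gen 5 (rule 225): 0001100100111
Gen 6 (rule 126): 0011111111101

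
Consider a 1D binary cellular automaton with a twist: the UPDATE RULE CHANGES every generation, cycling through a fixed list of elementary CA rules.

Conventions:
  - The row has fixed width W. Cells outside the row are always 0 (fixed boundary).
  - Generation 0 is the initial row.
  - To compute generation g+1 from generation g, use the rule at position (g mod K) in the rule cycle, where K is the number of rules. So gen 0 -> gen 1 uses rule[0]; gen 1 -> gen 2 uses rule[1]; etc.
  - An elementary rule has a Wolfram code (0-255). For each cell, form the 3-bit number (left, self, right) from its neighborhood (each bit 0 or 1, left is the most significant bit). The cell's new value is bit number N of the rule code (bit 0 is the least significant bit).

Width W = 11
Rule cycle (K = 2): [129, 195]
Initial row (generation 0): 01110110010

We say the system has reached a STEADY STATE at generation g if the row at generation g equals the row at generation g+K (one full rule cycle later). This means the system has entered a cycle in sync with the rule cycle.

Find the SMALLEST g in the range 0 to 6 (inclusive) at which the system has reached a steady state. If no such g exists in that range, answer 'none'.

Answer: none

Derivation:
Gen 0: 01110110010
Gen 1 (rule 129): 00100000000
Gen 2 (rule 195): 11001111111
Gen 3 (rule 129): 00000111110
Gen 4 (rule 195): 11111011110
Gen 5 (rule 129): 01110001100
Gen 6 (rule 195): 10110110101
Gen 7 (rule 129): 00000000000
Gen 8 (rule 195): 11111111111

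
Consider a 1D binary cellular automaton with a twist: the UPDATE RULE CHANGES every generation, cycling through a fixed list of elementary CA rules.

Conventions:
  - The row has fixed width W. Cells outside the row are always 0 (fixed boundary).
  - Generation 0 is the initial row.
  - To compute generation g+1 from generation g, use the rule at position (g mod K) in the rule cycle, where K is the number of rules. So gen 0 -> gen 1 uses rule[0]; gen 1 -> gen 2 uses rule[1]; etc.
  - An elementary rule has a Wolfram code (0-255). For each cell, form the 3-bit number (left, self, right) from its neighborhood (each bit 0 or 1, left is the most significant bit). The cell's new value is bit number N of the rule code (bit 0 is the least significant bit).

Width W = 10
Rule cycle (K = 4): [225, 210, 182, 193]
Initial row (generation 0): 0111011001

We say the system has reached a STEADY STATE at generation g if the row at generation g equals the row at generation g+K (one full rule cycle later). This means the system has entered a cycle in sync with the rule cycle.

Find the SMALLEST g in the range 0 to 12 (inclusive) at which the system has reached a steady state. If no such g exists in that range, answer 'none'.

Answer: none

Derivation:
Gen 0: 0111011001
Gen 1 (rule 225): 0011101000
Gen 2 (rule 210): 0101100100
Gen 3 (rule 182): 1110011110
Gen 4 (rule 193): 0110001110
Gen 5 (rule 225): 0010100110
Gen 6 (rule 210): 0100011011
Gen 7 (rule 182): 1110100100
Gen 8 (rule 193): 0110000001
Gen 9 (rule 225): 0010111100
Gen 10 (rule 210): 0100011110
Gen 11 (rule 182): 1110101101
Gen 12 (rule 193): 0110000100
Gen 13 (rule 225): 0010110001
Gen 14 (rule 210): 0100011010
Gen 15 (rule 182): 1110100111
Gen 16 (rule 193): 0110000011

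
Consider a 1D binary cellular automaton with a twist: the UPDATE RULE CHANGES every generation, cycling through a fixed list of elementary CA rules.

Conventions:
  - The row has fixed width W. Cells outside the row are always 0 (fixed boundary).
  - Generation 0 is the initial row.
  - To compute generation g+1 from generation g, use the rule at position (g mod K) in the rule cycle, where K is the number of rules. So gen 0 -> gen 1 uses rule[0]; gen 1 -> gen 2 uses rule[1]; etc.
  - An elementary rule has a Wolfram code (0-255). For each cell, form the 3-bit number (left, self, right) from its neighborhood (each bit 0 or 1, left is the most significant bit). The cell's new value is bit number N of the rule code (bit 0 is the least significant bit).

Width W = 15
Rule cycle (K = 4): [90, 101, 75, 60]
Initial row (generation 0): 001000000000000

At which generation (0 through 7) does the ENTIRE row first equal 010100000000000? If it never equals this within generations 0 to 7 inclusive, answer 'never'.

Answer: 1

Derivation:
Gen 0: 001000000000000
Gen 1 (rule 90): 010100000000000
Gen 2 (rule 101): 011101111111111
Gen 3 (rule 75): 110101000000001
Gen 4 (rule 60): 101111100000001
Gen 5 (rule 90): 001000110000010
Gen 6 (rule 101): 101010010111010
Gen 7 (rule 75): 000000100101000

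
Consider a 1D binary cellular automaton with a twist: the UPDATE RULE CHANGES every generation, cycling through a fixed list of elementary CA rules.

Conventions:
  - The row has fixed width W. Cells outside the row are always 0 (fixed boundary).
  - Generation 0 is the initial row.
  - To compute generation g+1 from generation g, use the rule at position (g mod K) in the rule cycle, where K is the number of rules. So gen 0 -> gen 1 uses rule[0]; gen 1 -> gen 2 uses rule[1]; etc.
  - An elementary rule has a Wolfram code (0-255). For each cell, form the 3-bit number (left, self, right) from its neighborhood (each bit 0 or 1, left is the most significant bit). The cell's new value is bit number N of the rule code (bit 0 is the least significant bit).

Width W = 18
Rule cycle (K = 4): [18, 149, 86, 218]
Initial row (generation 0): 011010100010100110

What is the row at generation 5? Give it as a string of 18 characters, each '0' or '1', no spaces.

Answer: 000101010000000010

Derivation:
Gen 0: 011010100010100110
Gen 1 (rule 18): 100000010100011001
Gen 2 (rule 149): 111111010111000101
Gen 3 (rule 86): 000001010001101101
Gen 4 (rule 218): 000010001011101100
Gen 5 (rule 18): 000101010000000010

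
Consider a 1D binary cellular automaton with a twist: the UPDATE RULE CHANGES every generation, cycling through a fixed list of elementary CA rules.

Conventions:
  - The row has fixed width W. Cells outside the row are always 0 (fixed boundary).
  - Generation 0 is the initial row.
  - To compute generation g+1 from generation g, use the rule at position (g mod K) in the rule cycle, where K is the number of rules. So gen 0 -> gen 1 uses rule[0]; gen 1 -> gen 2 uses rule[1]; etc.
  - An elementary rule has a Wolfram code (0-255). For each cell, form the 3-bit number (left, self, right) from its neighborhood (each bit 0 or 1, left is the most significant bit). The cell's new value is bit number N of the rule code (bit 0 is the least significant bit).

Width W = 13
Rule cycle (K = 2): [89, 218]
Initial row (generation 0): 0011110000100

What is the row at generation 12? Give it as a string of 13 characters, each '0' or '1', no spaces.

Answer: 1010000111111

Derivation:
Gen 0: 0011110000100
Gen 1 (rule 89): 1010011110011
Gen 2 (rule 218): 0001111111111
Gen 3 (rule 89): 1101000000001
Gen 4 (rule 218): 1100100000010
Gen 5 (rule 89): 1110011111001
Gen 6 (rule 218): 1111111111110
Gen 7 (rule 89): 1000000000011
Gen 8 (rule 218): 0100000000111
Gen 9 (rule 89): 0011111110101
Gen 10 (rule 218): 0111111110000
Gen 11 (rule 89): 0100000011111
Gen 12 (rule 218): 1010000111111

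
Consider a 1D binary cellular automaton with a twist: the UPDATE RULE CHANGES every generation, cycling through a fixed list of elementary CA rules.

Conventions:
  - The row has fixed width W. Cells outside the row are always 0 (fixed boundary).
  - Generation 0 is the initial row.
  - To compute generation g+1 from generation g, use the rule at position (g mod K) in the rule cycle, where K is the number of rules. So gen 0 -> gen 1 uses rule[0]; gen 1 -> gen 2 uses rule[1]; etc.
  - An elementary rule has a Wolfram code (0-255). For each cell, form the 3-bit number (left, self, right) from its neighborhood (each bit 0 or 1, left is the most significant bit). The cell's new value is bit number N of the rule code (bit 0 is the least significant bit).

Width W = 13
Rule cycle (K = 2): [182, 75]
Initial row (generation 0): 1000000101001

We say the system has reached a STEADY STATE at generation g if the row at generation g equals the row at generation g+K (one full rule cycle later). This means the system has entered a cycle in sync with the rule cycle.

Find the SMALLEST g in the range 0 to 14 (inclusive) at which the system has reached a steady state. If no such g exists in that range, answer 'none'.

Answer: none

Derivation:
Gen 0: 1000000101001
Gen 1 (rule 182): 1100001111111
Gen 2 (rule 75): 1101111000001
Gen 3 (rule 182): 0010110100011
Gen 4 (rule 75): 1100110001111
Gen 5 (rule 182): 0011001010110
Gen 6 (rule 75): 1111010000110
Gen 7 (rule 182): 0110111001001
Gen 8 (rule 75): 1110101010010
Gen 9 (rule 182): 0101111111111
Gen 10 (rule 75): 1001000000001
Gen 11 (rule 182): 1111100000011
Gen 12 (rule 75): 1000101111111
Gen 13 (rule 182): 1101110111110
Gen 14 (rule 75): 1101010100010
Gen 15 (rule 182): 0011111110111
Gen 16 (rule 75): 1110000010101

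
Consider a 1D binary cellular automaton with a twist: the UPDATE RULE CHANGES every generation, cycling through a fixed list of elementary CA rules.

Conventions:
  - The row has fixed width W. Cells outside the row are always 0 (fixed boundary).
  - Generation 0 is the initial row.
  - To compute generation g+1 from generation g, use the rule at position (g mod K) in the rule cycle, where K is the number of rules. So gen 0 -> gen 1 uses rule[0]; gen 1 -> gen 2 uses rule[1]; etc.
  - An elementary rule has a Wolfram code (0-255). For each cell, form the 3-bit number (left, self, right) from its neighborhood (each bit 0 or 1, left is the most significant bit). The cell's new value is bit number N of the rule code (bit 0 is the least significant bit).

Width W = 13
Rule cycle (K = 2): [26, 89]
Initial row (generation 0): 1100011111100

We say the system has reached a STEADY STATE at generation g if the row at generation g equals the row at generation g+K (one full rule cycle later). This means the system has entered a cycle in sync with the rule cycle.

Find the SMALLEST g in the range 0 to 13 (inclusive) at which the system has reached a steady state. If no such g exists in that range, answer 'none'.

Answer: none

Derivation:
Gen 0: 1100011111100
Gen 1 (rule 26): 1010110000010
Gen 2 (rule 89): 0000111111001
Gen 3 (rule 26): 0001100000110
Gen 4 (rule 89): 1101111110111
Gen 5 (rule 26): 1001000000100
Gen 6 (rule 89): 0100111110011
Gen 7 (rule 26): 1011100001110
Gen 8 (rule 89): 0010111101011
Gen 9 (rule 26): 0100100000010
Gen 10 (rule 89): 0010011111001
Gen 11 (rule 26): 0101110000110
Gen 12 (rule 89): 0001011110111
Gen 13 (rule 26): 0010010000100
Gen 14 (rule 89): 1001001110011
Gen 15 (rule 26): 0110111001110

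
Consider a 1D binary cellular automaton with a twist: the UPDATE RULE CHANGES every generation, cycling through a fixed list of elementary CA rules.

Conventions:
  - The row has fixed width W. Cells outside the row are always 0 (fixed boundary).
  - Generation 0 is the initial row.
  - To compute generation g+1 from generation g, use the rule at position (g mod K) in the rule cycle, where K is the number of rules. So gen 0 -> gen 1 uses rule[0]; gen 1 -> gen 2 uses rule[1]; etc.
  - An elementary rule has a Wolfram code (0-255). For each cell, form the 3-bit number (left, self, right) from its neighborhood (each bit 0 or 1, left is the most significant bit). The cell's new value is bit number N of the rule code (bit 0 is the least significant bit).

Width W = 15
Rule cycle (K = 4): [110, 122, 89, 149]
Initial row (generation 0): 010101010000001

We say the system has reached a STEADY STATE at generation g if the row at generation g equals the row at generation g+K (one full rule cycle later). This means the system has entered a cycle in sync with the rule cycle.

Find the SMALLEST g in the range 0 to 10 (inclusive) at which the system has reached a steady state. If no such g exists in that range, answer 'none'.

Answer: none

Derivation:
Gen 0: 010101010000001
Gen 1 (rule 110): 111111110000011
Gen 2 (rule 122): 100000011000111
Gen 3 (rule 89): 011111011110101
Gen 4 (rule 149): 001110001100101
Gen 5 (rule 110): 011010011101111
Gen 6 (rule 122): 111101110111001
Gen 7 (rule 89): 100101010101100
Gen 8 (rule 149): 110101010100011
Gen 9 (rule 110): 111111111100111
Gen 10 (rule 122): 100000000111101
Gen 11 (rule 89): 011111110100100
Gen 12 (rule 149): 001111100110111
Gen 13 (rule 110): 011000101111101
Gen 14 (rule 122): 111101011000110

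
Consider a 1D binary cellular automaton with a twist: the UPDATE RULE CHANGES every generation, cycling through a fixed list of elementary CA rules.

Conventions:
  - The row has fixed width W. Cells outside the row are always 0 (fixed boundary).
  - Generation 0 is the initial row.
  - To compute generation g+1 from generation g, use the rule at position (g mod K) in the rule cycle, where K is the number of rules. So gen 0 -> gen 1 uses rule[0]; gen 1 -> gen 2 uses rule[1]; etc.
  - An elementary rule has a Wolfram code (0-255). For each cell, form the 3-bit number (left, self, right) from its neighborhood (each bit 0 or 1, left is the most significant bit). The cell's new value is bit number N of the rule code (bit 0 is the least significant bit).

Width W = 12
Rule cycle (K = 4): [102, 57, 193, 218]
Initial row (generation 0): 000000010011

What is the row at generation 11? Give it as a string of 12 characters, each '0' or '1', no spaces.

Gen 0: 000000010011
Gen 1 (rule 102): 000000110101
Gen 2 (rule 57): 111110101010
Gen 3 (rule 193): 011110000000
Gen 4 (rule 218): 111111000000
Gen 5 (rule 102): 000001000000
Gen 6 (rule 57): 111100111111
Gen 7 (rule 193): 011100011111
Gen 8 (rule 218): 111110111111
Gen 9 (rule 102): 000011000001
Gen 10 (rule 57): 111010111100
Gen 11 (rule 193): 011000011101

Answer: 011000011101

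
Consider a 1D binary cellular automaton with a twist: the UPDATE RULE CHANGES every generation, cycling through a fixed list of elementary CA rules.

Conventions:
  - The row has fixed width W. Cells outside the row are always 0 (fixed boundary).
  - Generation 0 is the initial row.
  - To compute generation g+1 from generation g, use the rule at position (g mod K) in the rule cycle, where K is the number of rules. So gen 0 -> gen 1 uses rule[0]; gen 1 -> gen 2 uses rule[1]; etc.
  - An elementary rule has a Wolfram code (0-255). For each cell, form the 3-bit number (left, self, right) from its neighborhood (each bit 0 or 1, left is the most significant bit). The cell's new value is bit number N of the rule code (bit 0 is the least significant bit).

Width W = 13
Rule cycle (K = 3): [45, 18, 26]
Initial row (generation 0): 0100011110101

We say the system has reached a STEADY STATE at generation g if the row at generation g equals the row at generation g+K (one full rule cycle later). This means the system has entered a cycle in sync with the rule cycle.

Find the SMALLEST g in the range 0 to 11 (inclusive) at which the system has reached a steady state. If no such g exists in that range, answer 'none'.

Answer: 5

Derivation:
Gen 0: 0100011110101
Gen 1 (rule 45): 0101010001111
Gen 2 (rule 18): 1000001010000
Gen 3 (rule 26): 0100010001000
Gen 4 (rule 45): 0101010101011
Gen 5 (rule 18): 1000000000000
Gen 6 (rule 26): 0100000000000
Gen 7 (rule 45): 0101111111111
Gen 8 (rule 18): 1000000000000
Gen 9 (rule 26): 0100000000000
Gen 10 (rule 45): 0101111111111
Gen 11 (rule 18): 1000000000000
Gen 12 (rule 26): 0100000000000
Gen 13 (rule 45): 0101111111111
Gen 14 (rule 18): 1000000000000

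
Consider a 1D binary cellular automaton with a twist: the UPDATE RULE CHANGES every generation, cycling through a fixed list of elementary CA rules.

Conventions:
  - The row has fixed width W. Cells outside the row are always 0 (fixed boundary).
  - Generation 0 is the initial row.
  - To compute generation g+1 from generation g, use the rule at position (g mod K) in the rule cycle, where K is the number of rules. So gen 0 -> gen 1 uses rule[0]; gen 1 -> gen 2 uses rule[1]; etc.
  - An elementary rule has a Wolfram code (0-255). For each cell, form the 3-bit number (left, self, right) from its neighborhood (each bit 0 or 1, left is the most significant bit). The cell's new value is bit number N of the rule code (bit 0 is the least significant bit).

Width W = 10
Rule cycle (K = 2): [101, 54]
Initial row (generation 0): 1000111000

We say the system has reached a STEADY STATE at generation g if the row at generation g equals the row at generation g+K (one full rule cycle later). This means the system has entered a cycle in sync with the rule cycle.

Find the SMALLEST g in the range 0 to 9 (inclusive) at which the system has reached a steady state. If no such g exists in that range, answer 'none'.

Answer: none

Derivation:
Gen 0: 1000111000
Gen 1 (rule 101): 1010001011
Gen 2 (rule 54): 1111011100
Gen 3 (rule 101): 0001100101
Gen 4 (rule 54): 0010011111
Gen 5 (rule 101): 1010000001
Gen 6 (rule 54): 1111000011
Gen 7 (rule 101): 0001011001
Gen 8 (rule 54): 0011100111
Gen 9 (rule 101): 1000100001
Gen 10 (rule 54): 1101110011
Gen 11 (rule 101): 0110010001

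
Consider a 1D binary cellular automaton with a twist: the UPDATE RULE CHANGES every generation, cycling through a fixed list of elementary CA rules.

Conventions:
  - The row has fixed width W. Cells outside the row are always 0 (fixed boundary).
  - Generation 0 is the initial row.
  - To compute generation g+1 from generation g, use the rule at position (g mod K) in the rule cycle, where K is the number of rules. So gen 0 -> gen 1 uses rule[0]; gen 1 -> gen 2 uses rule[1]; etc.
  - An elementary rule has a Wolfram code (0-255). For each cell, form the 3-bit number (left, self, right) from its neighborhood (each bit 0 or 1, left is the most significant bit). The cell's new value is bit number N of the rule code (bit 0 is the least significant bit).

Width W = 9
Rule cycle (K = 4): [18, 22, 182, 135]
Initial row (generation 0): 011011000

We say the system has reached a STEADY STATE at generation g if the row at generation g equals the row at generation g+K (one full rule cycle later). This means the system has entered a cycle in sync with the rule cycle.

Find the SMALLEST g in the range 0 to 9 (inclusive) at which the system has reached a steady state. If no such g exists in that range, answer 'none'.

Answer: 5

Derivation:
Gen 0: 011011000
Gen 1 (rule 18): 100000100
Gen 2 (rule 22): 110001110
Gen 3 (rule 182): 001010101
Gen 4 (rule 135): 111010101
Gen 5 (rule 18): 000000000
Gen 6 (rule 22): 000000000
Gen 7 (rule 182): 000000000
Gen 8 (rule 135): 111111111
Gen 9 (rule 18): 000000000
Gen 10 (rule 22): 000000000
Gen 11 (rule 182): 000000000
Gen 12 (rule 135): 111111111
Gen 13 (rule 18): 000000000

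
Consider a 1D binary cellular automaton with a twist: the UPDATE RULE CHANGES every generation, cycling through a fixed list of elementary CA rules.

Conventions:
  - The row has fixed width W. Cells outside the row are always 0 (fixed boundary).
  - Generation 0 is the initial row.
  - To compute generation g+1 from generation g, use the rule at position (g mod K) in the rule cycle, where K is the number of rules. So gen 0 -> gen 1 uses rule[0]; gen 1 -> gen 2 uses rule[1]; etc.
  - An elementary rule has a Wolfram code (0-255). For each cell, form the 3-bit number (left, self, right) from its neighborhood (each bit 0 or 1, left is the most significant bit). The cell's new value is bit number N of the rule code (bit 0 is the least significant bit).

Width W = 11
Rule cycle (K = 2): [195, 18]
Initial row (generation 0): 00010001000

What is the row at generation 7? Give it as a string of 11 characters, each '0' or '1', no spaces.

Gen 0: 00010001000
Gen 1 (rule 195): 11100110011
Gen 2 (rule 18): 00011001100
Gen 3 (rule 195): 11101010101
Gen 4 (rule 18): 00000000000
Gen 5 (rule 195): 11111111111
Gen 6 (rule 18): 00000000000
Gen 7 (rule 195): 11111111111

Answer: 11111111111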